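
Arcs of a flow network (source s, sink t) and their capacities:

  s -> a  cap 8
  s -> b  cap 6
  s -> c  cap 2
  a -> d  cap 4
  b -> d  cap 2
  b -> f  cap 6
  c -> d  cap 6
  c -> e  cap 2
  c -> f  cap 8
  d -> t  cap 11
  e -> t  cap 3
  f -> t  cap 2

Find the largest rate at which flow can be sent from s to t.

10

Augment s→a→d→t: bottleneck 4, flow now 4.
Augment s→b→d→t: bottleneck 2, flow now 6.
Augment s→b→f→t: bottleneck 2, flow now 8.
Augment s→c→d→t: bottleneck 2, flow now 10.
No augmenting path remains; maximum flow = 10.
In the residual graph, reachable from s: {s, a, b, f}.
Min-cut edges: s→c (2), a→d (4), b→d (2), f→t (2); capacity 2 + 4 + 2 + 2 = 10.
This cut is saturated, so no flow can exceed 10.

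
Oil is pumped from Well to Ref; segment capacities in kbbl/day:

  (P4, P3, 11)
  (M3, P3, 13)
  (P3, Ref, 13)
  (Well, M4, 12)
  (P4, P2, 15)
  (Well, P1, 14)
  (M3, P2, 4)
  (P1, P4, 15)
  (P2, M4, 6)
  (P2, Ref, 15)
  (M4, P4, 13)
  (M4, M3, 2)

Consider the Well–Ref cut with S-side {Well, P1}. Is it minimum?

Given cut capacity: 12 + 15 = 27.
Augment Well→M4→M3→P3→Ref: bottleneck 2, flow now 2.
Augment Well→M4→P4→P3→Ref: bottleneck 10, flow now 12.
Augment Well→P1→P4→P3→Ref: bottleneck 1, flow now 13.
Augment Well→P1→P4→P2→Ref: bottleneck 13, flow now 26.
No augmenting path remains; maximum flow = 26.
In the residual graph, reachable from Well: {Well}.
Min-cut edges: Well→M4 (12), Well→P1 (14); capacity 12 + 14 = 26.
Cut capacity 27 exceeds the max flow 26, so it is not minimum.

No — its capacity is 27, but the minimum cut has capacity 26.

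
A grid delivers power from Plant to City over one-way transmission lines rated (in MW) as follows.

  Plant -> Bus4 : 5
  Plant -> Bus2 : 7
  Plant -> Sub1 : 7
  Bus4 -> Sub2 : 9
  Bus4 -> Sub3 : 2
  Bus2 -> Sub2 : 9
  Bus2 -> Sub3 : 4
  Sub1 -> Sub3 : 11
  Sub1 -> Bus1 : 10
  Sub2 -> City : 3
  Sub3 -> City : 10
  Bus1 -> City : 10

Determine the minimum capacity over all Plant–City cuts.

16

Augment Plant→Bus4→Sub2→City: bottleneck 3, flow now 3.
Augment Plant→Bus4→Sub3→City: bottleneck 2, flow now 5.
Augment Plant→Bus2→Sub3→City: bottleneck 4, flow now 9.
Augment Plant→Sub1→Sub3→City: bottleneck 4, flow now 13.
Augment Plant→Sub1→Bus1→City: bottleneck 3, flow now 16.
No augmenting path remains; maximum flow = 16.
By max-flow min-cut, the minimum cut capacity equals the max flow.
In the residual graph, reachable from Plant: {Plant, Bus4, Bus2, Sub2}.
Min-cut edges: Plant→Sub1 (7), Bus4→Sub3 (2), Bus2→Sub3 (4), Sub2→City (3); capacity 7 + 2 + 4 + 3 = 16.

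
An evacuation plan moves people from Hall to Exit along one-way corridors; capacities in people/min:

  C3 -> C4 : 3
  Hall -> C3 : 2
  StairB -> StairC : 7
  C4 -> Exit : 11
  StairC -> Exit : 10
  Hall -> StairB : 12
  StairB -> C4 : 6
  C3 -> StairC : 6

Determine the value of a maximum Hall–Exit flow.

14

Augment Hall→StairB→StairC→Exit: bottleneck 7, flow now 7.
Augment Hall→StairB→C4→Exit: bottleneck 5, flow now 12.
Augment Hall→C3→StairC→Exit: bottleneck 2, flow now 14.
No augmenting path remains; maximum flow = 14.
In the residual graph, reachable from Hall: {Hall}.
Min-cut edges: Hall→StairB (12), Hall→C3 (2); capacity 12 + 2 = 14.
This cut is saturated, so no flow can exceed 14.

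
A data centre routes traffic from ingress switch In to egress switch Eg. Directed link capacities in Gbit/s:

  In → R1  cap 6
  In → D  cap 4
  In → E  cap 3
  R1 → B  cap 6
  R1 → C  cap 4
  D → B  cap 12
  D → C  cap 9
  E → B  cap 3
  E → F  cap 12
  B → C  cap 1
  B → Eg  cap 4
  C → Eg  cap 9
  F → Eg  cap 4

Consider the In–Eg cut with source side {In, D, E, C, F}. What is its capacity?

Edges leaving {In, D, E, C, F}: In→R1 (6), D→B (12), E→B (3), C→Eg (9), F→Eg (4).
Cut capacity = 6 + 12 + 3 + 9 + 4 = 34.

34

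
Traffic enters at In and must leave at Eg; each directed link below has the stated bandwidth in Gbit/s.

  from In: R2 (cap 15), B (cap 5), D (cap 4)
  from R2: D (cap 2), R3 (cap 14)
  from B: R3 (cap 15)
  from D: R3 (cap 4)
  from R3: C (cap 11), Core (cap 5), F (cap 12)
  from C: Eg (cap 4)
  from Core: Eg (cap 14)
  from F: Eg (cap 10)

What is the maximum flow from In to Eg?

Augment In→R2→R3→C→Eg: bottleneck 4, flow now 4.
Augment In→R2→R3→Core→Eg: bottleneck 5, flow now 9.
Augment In→R2→R3→F→Eg: bottleneck 5, flow now 14.
Augment In→B→R3→F→Eg: bottleneck 5, flow now 19.
No augmenting path remains; maximum flow = 19.
In the residual graph, reachable from In: {In, R2, B, D, R3, C, F}.
Min-cut edges: R3→Core (5), C→Eg (4), F→Eg (10); capacity 5 + 4 + 10 = 19.
This cut is saturated, so no flow can exceed 19.

19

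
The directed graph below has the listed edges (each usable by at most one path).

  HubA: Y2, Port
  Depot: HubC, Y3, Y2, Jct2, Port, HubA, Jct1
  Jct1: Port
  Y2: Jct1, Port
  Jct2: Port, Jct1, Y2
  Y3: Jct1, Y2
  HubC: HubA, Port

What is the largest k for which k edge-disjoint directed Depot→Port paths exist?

Assign every edge capacity 1; by Menger, the answer equals the max flow.
Path Depot→Port (+1); total 1.
Path Depot→HubC→Port (+1); total 2.
Path Depot→Jct2→Port (+1); total 3.
Path Depot→HubA→Port (+1); total 4.
Path Depot→Y2→Port (+1); total 5.
Path Depot→Jct1→Port (+1); total 6.
No residual Depot→Port path; max flow = 6.
Certifying cut of size 6: {Depot→HubA, Depot→HubC, Depot→Jct2, Depot→Port, Jct1→Port, Y2→Port}.

6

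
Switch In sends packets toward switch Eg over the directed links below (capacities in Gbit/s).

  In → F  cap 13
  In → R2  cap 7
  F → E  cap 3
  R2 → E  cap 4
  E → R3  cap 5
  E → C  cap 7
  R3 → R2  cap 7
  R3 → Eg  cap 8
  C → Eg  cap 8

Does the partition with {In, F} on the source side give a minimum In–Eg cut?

No — its capacity is 10, but the minimum cut has capacity 7.

Given cut capacity: 7 + 3 = 10.
Augment In→F→E→R3→Eg: bottleneck 3, flow now 3.
Augment In→R2→E→R3→Eg: bottleneck 2, flow now 5.
Augment In→R2→E→C→Eg: bottleneck 2, flow now 7.
No augmenting path remains; maximum flow = 7.
In the residual graph, reachable from In: {In, F, R2}.
Min-cut edges: F→E (3), R2→E (4); capacity 3 + 4 = 7.
Cut capacity 10 exceeds the max flow 7, so it is not minimum.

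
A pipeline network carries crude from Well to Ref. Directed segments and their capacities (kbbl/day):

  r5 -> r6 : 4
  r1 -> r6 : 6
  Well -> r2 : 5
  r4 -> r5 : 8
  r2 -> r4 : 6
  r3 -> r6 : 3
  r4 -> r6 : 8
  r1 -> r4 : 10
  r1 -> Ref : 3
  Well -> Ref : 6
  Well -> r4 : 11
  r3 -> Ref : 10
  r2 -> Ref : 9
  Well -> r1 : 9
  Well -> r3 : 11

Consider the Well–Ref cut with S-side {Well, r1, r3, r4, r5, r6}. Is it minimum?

Yes — it is a minimum cut (capacity 24).

Given cut capacity: 5 + 6 + 3 + 10 = 24.
Augment Well→Ref: bottleneck 6, flow now 6.
Augment Well→r1→Ref: bottleneck 3, flow now 9.
Augment Well→r2→Ref: bottleneck 5, flow now 14.
Augment Well→r3→Ref: bottleneck 10, flow now 24.
No augmenting path remains; maximum flow = 24.
Cut capacity 24 equals the max flow, so it is a minimum cut.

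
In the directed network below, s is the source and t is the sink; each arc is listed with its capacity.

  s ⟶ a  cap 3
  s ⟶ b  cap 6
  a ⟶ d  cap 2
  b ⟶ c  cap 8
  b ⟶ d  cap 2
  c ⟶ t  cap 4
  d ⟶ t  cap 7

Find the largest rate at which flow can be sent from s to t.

8

Augment s→a→d→t: bottleneck 2, flow now 2.
Augment s→b→c→t: bottleneck 4, flow now 6.
Augment s→b→d→t: bottleneck 2, flow now 8.
No augmenting path remains; maximum flow = 8.
In the residual graph, reachable from s: {s, a}.
Min-cut edges: s→b (6), a→d (2); capacity 6 + 2 = 8.
This cut is saturated, so no flow can exceed 8.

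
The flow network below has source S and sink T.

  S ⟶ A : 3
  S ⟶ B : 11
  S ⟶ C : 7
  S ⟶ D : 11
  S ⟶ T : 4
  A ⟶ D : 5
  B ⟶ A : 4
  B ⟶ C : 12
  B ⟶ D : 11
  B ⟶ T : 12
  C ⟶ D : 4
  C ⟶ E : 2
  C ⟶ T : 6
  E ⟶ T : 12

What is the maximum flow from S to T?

22

Augment S→T: bottleneck 4, flow now 4.
Augment S→B→T: bottleneck 11, flow now 15.
Augment S→C→T: bottleneck 6, flow now 21.
Augment S→C→E→T: bottleneck 1, flow now 22.
No augmenting path remains; maximum flow = 22.
In the residual graph, reachable from S: {S, A, D}.
Min-cut edges: S→B (11), S→C (7), S→T (4); capacity 11 + 7 + 4 = 22.
This cut is saturated, so no flow can exceed 22.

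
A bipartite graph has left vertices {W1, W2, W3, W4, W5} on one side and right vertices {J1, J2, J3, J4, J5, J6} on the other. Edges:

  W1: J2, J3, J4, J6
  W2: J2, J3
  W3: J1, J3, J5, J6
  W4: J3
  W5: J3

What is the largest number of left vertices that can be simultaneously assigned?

Unit-capacity flow: source→left, listed edges, right→sink; max matching = max flow.
Augmenting path W1→J2 (+1); matched 1.
Augmenting path W2→J3 (+1); matched 2.
Augmenting path W3→J1 (+1); matched 3.
Augmenting path W4→J3→W2→J2→W1→J4 (+1); matched 4.
No augmenting path remains; maximum matching = 4.
König certificate: {W1, W2, W3, J3} is a vertex cover of size 4 (every listed pair touches it), so no matching can be larger.

4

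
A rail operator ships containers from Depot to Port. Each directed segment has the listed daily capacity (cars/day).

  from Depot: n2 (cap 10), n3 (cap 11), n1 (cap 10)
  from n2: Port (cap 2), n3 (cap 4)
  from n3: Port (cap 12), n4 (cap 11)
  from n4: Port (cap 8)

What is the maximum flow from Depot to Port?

17

Augment Depot→n2→Port: bottleneck 2, flow now 2.
Augment Depot→n3→Port: bottleneck 11, flow now 13.
Augment Depot→n2→n3→Port: bottleneck 1, flow now 14.
Augment Depot→n2→n3→n4→Port: bottleneck 3, flow now 17.
No augmenting path remains; maximum flow = 17.
In the residual graph, reachable from Depot: {Depot, n1, n2}.
Min-cut edges: Depot→n3 (11), n2→n3 (4), n2→Port (2); capacity 11 + 4 + 2 = 17.
This cut is saturated, so no flow can exceed 17.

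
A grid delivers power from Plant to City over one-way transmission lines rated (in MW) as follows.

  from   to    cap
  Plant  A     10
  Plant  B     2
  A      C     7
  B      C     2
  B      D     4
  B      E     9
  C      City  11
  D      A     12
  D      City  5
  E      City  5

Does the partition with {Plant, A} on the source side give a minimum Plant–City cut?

Yes — it is a minimum cut (capacity 9).

Given cut capacity: 2 + 7 = 9.
Augment Plant→A→C→City: bottleneck 7, flow now 7.
Augment Plant→B→C→City: bottleneck 2, flow now 9.
No augmenting path remains; maximum flow = 9.
Cut capacity 9 equals the max flow, so it is a minimum cut.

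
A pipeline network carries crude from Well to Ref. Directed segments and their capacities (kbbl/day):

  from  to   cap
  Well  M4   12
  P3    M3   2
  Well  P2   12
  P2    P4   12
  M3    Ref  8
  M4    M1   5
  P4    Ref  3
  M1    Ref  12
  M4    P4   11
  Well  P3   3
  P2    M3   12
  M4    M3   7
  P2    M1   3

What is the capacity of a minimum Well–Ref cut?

19

Augment Well→P3→M3→Ref: bottleneck 2, flow now 2.
Augment Well→M4→M3→Ref: bottleneck 6, flow now 8.
Augment Well→M4→P4→Ref: bottleneck 3, flow now 11.
Augment Well→M4→M1→Ref: bottleneck 3, flow now 14.
Augment Well→P2→M1→Ref: bottleneck 3, flow now 17.
Augment Well→P2→M3→M4→M1→Ref: bottleneck 2, flow now 19. (uses reverse residual edge)
No augmenting path remains; maximum flow = 19.
By max-flow min-cut, the minimum cut capacity equals the max flow.
In the residual graph, reachable from Well: {Well, P3, M4, P2, M3, P4}.
Min-cut edges: M4→M1 (5), P2→M1 (3), M3→Ref (8), P4→Ref (3); capacity 5 + 3 + 8 + 3 = 19.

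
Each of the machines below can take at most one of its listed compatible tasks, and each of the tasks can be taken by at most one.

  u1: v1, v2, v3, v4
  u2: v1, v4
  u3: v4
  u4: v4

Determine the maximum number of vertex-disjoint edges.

Unit-capacity flow: source→left, listed edges, right→sink; max matching = max flow.
Augmenting path u1→v1 (+1); matched 1.
Augmenting path u2→v4 (+1); matched 2.
Augmenting path u3→v4→u2→v1→u1→v2 (+1); matched 3.
No augmenting path remains; maximum matching = 3.
König certificate: {u1, u2, v4} is a vertex cover of size 3 (every listed pair touches it), so no matching can be larger.

3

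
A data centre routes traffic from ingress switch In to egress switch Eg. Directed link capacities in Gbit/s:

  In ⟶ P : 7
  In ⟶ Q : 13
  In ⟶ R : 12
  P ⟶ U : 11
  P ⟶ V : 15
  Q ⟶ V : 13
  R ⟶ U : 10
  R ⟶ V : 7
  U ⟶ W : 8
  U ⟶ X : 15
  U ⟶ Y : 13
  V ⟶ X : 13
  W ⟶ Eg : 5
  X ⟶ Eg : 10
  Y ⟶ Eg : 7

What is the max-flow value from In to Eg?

22

Augment In→P→U→W→Eg: bottleneck 5, flow now 5.
Augment In→P→U→X→Eg: bottleneck 2, flow now 7.
Augment In→Q→V→X→Eg: bottleneck 8, flow now 15.
Augment In→R→U→Y→Eg: bottleneck 7, flow now 22.
No augmenting path remains; maximum flow = 22.
In the residual graph, reachable from In: {In, P, Q, R, U, V, W, X, Y}.
Min-cut edges: W→Eg (5), X→Eg (10), Y→Eg (7); capacity 5 + 10 + 7 = 22.
This cut is saturated, so no flow can exceed 22.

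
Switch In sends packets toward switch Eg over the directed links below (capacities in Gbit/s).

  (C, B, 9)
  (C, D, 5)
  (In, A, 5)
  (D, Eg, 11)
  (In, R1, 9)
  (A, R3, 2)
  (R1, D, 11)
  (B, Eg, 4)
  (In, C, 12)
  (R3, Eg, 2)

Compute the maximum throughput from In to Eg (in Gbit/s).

Augment In→A→R3→Eg: bottleneck 2, flow now 2.
Augment In→C→D→Eg: bottleneck 5, flow now 7.
Augment In→C→B→Eg: bottleneck 4, flow now 11.
Augment In→R1→D→Eg: bottleneck 6, flow now 17.
No augmenting path remains; maximum flow = 17.
In the residual graph, reachable from In: {In, A, C, R1, D, B}.
Min-cut edges: A→R3 (2), D→Eg (11), B→Eg (4); capacity 2 + 11 + 4 = 17.
This cut is saturated, so no flow can exceed 17.

17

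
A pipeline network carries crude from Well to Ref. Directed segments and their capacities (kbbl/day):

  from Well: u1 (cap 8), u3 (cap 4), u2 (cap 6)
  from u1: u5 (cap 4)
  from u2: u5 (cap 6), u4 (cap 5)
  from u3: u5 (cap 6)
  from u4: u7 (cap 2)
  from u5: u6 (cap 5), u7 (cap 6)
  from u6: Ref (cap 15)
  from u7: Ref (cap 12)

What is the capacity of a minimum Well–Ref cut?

13

Augment Well→u1→u5→u6→Ref: bottleneck 4, flow now 4.
Augment Well→u2→u4→u7→Ref: bottleneck 2, flow now 6.
Augment Well→u2→u5→u6→Ref: bottleneck 1, flow now 7.
Augment Well→u2→u5→u7→Ref: bottleneck 3, flow now 10.
Augment Well→u3→u5→u7→Ref: bottleneck 3, flow now 13.
No augmenting path remains; maximum flow = 13.
By max-flow min-cut, the minimum cut capacity equals the max flow.
In the residual graph, reachable from Well: {Well, u1, u2, u3, u4, u5}.
Min-cut edges: u4→u7 (2), u5→u6 (5), u5→u7 (6); capacity 2 + 5 + 6 = 13.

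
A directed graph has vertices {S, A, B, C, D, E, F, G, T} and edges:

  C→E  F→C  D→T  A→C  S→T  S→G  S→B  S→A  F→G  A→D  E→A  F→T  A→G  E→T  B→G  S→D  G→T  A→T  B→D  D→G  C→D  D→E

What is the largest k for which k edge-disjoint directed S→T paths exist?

Assign every edge capacity 1; by Menger, the answer equals the max flow.
Path S→T (+1); total 1.
Path S→A→T (+1); total 2.
Path S→D→T (+1); total 3.
Path S→G→T (+1); total 4.
Path S→B→D→E→T (+1); total 5.
No residual S→T path; max flow = 5.
Certifying cut of size 5: {S→A, S→B, S→D, S→G, S→T}.

5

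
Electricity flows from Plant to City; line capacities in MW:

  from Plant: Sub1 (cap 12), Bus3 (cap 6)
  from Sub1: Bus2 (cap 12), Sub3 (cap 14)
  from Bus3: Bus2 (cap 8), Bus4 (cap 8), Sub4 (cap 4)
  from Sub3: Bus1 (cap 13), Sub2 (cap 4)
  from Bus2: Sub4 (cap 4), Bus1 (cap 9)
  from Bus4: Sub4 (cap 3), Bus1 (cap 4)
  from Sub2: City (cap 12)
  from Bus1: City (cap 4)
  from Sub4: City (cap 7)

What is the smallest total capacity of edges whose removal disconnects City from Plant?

15

Augment Plant→Bus3→Sub4→City: bottleneck 4, flow now 4.
Augment Plant→Sub1→Sub3→Sub2→City: bottleneck 4, flow now 8.
Augment Plant→Sub1→Sub3→Bus1→City: bottleneck 4, flow now 12.
Augment Plant→Sub1→Bus2→Sub4→City: bottleneck 3, flow now 15.
No augmenting path remains; maximum flow = 15.
By max-flow min-cut, the minimum cut capacity equals the max flow.
In the residual graph, reachable from Plant: {Plant, Sub1, Bus3, Sub3, Bus2, Bus4, Bus1, Sub4}.
Min-cut edges: Sub3→Sub2 (4), Bus1→City (4), Sub4→City (7); capacity 4 + 4 + 7 = 15.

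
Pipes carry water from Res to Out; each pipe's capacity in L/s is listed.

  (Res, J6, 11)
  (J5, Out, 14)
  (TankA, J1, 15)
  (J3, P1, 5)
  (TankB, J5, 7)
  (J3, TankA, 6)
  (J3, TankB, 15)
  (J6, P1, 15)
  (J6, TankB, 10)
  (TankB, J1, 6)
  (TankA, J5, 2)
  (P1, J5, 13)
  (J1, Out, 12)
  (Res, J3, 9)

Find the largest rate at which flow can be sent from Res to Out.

20

Augment Res→J6→P1→J5→Out: bottleneck 11, flow now 11.
Augment Res→J3→P1→J5→Out: bottleneck 2, flow now 13.
Augment Res→J3→TankB→J1→Out: bottleneck 6, flow now 19.
Augment Res→J3→TankB→J5→Out: bottleneck 1, flow now 20.
No augmenting path remains; maximum flow = 20.
In the residual graph, reachable from Res: {Res}.
Min-cut edges: Res→J6 (11), Res→J3 (9); capacity 11 + 9 = 20.
This cut is saturated, so no flow can exceed 20.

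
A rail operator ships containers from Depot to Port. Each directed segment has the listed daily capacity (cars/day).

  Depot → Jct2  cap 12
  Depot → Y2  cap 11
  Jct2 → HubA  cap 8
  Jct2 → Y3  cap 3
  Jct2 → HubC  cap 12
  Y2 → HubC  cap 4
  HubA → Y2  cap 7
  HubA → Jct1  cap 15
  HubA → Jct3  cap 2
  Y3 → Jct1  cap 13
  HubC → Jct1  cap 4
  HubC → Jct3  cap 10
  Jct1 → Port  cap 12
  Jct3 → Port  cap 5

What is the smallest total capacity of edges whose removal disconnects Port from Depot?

Augment Depot→Jct2→HubA→Jct1→Port: bottleneck 8, flow now 8.
Augment Depot→Jct2→Y3→Jct1→Port: bottleneck 3, flow now 11.
Augment Depot→Jct2→HubC→Jct1→Port: bottleneck 1, flow now 12.
Augment Depot→Y2→HubC→Jct3→Port: bottleneck 4, flow now 16.
No augmenting path remains; maximum flow = 16.
By max-flow min-cut, the minimum cut capacity equals the max flow.
In the residual graph, reachable from Depot: {Depot, Y2}.
Min-cut edges: Depot→Jct2 (12), Y2→HubC (4); capacity 12 + 4 = 16.

16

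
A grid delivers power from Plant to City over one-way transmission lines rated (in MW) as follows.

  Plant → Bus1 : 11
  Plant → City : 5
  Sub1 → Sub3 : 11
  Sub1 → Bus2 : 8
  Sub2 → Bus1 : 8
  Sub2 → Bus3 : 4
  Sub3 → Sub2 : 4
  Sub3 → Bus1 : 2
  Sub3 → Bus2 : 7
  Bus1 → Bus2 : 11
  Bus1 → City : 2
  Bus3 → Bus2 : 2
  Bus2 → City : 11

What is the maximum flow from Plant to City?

Augment Plant→City: bottleneck 5, flow now 5.
Augment Plant→Bus1→City: bottleneck 2, flow now 7.
Augment Plant→Bus1→Bus2→City: bottleneck 9, flow now 16.
No augmenting path remains; maximum flow = 16.
In the residual graph, reachable from Plant: {Plant}.
Min-cut edges: Plant→Bus1 (11), Plant→City (5); capacity 11 + 5 = 16.
This cut is saturated, so no flow can exceed 16.

16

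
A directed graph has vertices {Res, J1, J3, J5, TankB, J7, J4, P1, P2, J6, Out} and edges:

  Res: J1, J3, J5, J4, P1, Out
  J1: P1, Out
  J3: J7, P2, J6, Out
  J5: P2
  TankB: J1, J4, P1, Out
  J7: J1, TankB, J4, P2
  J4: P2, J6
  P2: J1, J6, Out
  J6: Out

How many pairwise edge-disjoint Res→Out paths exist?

5

Assign every edge capacity 1; by Menger, the answer equals the max flow.
Path Res→Out (+1); total 1.
Path Res→J1→Out (+1); total 2.
Path Res→J3→Out (+1); total 3.
Path Res→J5→P2→Out (+1); total 4.
Path Res→J4→J6→Out (+1); total 5.
No residual Res→Out path; max flow = 5.
Certifying cut of size 5: {Res→J1, Res→J3, Res→J4, Res→J5, Res→Out}.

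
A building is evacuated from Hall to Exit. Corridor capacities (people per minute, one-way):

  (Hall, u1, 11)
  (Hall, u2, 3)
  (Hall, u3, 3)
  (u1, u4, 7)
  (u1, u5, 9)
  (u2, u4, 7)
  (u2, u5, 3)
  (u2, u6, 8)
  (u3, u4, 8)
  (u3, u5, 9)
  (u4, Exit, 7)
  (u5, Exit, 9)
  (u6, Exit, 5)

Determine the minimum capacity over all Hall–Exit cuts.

17

Augment Hall→u1→u4→Exit: bottleneck 7, flow now 7.
Augment Hall→u1→u5→Exit: bottleneck 4, flow now 11.
Augment Hall→u2→u5→Exit: bottleneck 3, flow now 14.
Augment Hall→u3→u5→Exit: bottleneck 2, flow now 16.
Augment Hall→u3→u5→u2→u6→Exit: bottleneck 1, flow now 17. (uses reverse residual edge)
No augmenting path remains; maximum flow = 17.
By max-flow min-cut, the minimum cut capacity equals the max flow.
In the residual graph, reachable from Hall: {Hall}.
Min-cut edges: Hall→u1 (11), Hall→u2 (3), Hall→u3 (3); capacity 11 + 3 + 3 = 17.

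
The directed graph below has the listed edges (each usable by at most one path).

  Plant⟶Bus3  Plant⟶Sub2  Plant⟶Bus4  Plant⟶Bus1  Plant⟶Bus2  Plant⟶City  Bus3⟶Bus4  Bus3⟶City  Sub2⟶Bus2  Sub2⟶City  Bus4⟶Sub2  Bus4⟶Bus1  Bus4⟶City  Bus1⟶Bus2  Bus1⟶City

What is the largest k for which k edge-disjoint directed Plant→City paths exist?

5

Assign every edge capacity 1; by Menger, the answer equals the max flow.
Path Plant→City (+1); total 1.
Path Plant→Bus3→City (+1); total 2.
Path Plant→Sub2→City (+1); total 3.
Path Plant→Bus4→City (+1); total 4.
Path Plant→Bus1→City (+1); total 5.
No residual Plant→City path; max flow = 5.
Certifying cut of size 5: {Plant→Bus1, Plant→Bus3, Plant→Bus4, Plant→City, Plant→Sub2}.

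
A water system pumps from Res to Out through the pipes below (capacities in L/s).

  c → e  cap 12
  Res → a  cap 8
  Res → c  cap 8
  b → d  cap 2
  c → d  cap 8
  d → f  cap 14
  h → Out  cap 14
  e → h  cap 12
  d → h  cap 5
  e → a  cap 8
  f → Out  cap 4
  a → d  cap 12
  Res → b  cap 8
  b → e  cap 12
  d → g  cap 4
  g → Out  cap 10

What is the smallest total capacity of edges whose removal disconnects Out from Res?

22

Augment Res→a→d→f→Out: bottleneck 4, flow now 4.
Augment Res→a→d→g→Out: bottleneck 4, flow now 8.
Augment Res→b→d→h→Out: bottleneck 2, flow now 10.
Augment Res→b→e→h→Out: bottleneck 6, flow now 16.
Augment Res→c→d→h→Out: bottleneck 3, flow now 19.
Augment Res→c→e→h→Out: bottleneck 3, flow now 22.
No augmenting path remains; maximum flow = 22.
By max-flow min-cut, the minimum cut capacity equals the max flow.
In the residual graph, reachable from Res: {Res, a, b, c, d, e, f, h}.
Min-cut edges: d→g (4), f→Out (4), h→Out (14); capacity 4 + 4 + 14 = 22.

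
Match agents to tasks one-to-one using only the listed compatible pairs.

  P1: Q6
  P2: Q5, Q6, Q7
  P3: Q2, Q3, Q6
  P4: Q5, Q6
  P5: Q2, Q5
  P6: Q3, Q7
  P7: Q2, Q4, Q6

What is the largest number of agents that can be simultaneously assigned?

6

Unit-capacity flow: source→left, listed edges, right→sink; max matching = max flow.
Augmenting path P1→Q6 (+1); matched 1.
Augmenting path P2→Q5 (+1); matched 2.
Augmenting path P3→Q2 (+1); matched 3.
Augmenting path P6→Q3 (+1); matched 4.
Augmenting path P7→Q4 (+1); matched 5.
Augmenting path P4→Q5→P2→Q7 (+1); matched 6.
No augmenting path remains; maximum matching = 6.
König certificate: {P7, Q2, Q3, Q5, Q6, Q7} is a vertex cover of size 6 (every listed pair touches it), so no matching can be larger.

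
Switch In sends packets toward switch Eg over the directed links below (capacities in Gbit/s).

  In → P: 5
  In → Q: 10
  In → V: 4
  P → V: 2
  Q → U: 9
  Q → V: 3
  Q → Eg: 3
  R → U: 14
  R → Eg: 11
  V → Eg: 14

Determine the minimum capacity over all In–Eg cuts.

12

Augment In→Q→Eg: bottleneck 3, flow now 3.
Augment In→V→Eg: bottleneck 4, flow now 7.
Augment In→P→V→Eg: bottleneck 2, flow now 9.
Augment In→Q→V→Eg: bottleneck 3, flow now 12.
No augmenting path remains; maximum flow = 12.
By max-flow min-cut, the minimum cut capacity equals the max flow.
In the residual graph, reachable from In: {In, P, Q, U}.
Min-cut edges: In→V (4), P→V (2), Q→V (3), Q→Eg (3); capacity 4 + 2 + 3 + 3 = 12.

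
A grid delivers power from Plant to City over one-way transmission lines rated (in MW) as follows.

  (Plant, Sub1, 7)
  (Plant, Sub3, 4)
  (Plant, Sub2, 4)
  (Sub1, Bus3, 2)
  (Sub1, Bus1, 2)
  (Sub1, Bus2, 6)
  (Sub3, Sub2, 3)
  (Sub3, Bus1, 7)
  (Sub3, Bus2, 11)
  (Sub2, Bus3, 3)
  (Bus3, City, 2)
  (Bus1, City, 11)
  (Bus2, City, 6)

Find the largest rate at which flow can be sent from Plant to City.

13

Augment Plant→Sub1→Bus3→City: bottleneck 2, flow now 2.
Augment Plant→Sub1→Bus1→City: bottleneck 2, flow now 4.
Augment Plant→Sub1→Bus2→City: bottleneck 3, flow now 7.
Augment Plant→Sub3→Bus1→City: bottleneck 4, flow now 11.
Augment Plant→Sub2→Bus3→Sub1→Bus2→City: bottleneck 2, flow now 13. (uses reverse residual edge)
No augmenting path remains; maximum flow = 13.
In the residual graph, reachable from Plant: {Plant, Sub2, Bus3}.
Min-cut edges: Plant→Sub1 (7), Plant→Sub3 (4), Bus3→City (2); capacity 7 + 4 + 2 = 13.
This cut is saturated, so no flow can exceed 13.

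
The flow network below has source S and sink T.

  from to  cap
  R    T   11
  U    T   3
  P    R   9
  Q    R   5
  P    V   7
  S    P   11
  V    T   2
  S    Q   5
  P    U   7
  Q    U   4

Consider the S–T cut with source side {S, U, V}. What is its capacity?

21

Edges leaving {S, U, V}: S→P (11), S→Q (5), U→T (3), V→T (2).
Cut capacity = 11 + 5 + 3 + 2 = 21.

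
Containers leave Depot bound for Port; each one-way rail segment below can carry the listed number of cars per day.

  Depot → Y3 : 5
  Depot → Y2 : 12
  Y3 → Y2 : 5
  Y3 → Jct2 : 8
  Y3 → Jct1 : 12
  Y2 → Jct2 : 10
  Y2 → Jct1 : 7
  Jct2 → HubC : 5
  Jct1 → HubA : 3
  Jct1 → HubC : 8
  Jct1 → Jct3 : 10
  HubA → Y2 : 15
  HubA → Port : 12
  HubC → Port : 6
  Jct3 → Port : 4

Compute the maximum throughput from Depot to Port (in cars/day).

Augment Depot→Y3→Jct2→HubC→Port: bottleneck 5, flow now 5.
Augment Depot→Y2→Jct1→HubA→Port: bottleneck 3, flow now 8.
Augment Depot→Y2→Jct1→HubC→Port: bottleneck 1, flow now 9.
Augment Depot→Y2→Jct1→Jct3→Port: bottleneck 3, flow now 12.
Augment Depot→Y2→Jct2→Y3→Jct1→Jct3→Port: bottleneck 1, flow now 13. (uses reverse residual edge)
No augmenting path remains; maximum flow = 13.
In the residual graph, reachable from Depot: {Depot, Y3, Y2, Jct2, Jct1, HubC, Jct3}.
Min-cut edges: Jct1→HubA (3), HubC→Port (6), Jct3→Port (4); capacity 3 + 6 + 4 = 13.
This cut is saturated, so no flow can exceed 13.

13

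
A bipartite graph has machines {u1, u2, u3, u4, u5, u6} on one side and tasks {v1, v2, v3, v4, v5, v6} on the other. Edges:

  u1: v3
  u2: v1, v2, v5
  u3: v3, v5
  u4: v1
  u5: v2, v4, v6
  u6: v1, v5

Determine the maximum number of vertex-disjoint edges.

Unit-capacity flow: source→left, listed edges, right→sink; max matching = max flow.
Augmenting path u1→v3 (+1); matched 1.
Augmenting path u2→v1 (+1); matched 2.
Augmenting path u3→v5 (+1); matched 3.
Augmenting path u5→v2 (+1); matched 4.
Augmenting path u4→v1→u2→v2→u5→v4 (+1); matched 5.
No augmenting path remains; maximum matching = 5.
König certificate: {u2, u5, v1, v3, v5} is a vertex cover of size 5 (every listed pair touches it), so no matching can be larger.

5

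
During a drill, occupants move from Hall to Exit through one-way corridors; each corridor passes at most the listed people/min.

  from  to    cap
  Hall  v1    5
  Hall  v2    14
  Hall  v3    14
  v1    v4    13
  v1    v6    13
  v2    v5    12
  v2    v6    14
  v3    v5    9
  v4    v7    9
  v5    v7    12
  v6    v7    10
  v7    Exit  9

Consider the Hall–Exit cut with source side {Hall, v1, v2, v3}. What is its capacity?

Edges leaving {Hall, v1, v2, v3}: v1→v4 (13), v1→v6 (13), v2→v5 (12), v2→v6 (14), v3→v5 (9).
Cut capacity = 13 + 13 + 12 + 14 + 9 = 61.

61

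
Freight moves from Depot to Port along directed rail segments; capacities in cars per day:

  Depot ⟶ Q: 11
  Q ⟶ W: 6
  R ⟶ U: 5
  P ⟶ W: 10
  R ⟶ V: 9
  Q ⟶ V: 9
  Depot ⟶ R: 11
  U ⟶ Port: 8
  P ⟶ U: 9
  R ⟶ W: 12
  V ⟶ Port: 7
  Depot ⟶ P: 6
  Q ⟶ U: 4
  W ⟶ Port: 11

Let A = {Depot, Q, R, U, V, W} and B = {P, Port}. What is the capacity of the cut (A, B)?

32

Edges leaving {Depot, Q, R, U, V, W}: Depot→P (6), U→Port (8), V→Port (7), W→Port (11).
Cut capacity = 6 + 8 + 7 + 11 = 32.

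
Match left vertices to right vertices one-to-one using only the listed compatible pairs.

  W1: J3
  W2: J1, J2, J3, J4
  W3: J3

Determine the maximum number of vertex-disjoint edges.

Unit-capacity flow: source→left, listed edges, right→sink; max matching = max flow.
Augmenting path W1→J3 (+1); matched 1.
Augmenting path W2→J1 (+1); matched 2.
No augmenting path remains; maximum matching = 2.
König certificate: {W2, J3} is a vertex cover of size 2 (every listed pair touches it), so no matching can be larger.

2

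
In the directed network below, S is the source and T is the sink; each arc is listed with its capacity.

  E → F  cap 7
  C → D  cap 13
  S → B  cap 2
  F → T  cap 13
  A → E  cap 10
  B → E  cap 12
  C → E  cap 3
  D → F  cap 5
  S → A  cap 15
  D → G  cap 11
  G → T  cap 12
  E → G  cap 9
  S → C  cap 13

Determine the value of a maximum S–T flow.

24

Augment S→A→E→F→T: bottleneck 7, flow now 7.
Augment S→A→E→G→T: bottleneck 3, flow now 10.
Augment S→B→E→G→T: bottleneck 2, flow now 12.
Augment S→C→D→F→T: bottleneck 5, flow now 17.
Augment S→C→D→G→T: bottleneck 7, flow now 24.
No augmenting path remains; maximum flow = 24.
In the residual graph, reachable from S: {S, A, B, C, D, E, G}.
Min-cut edges: D→F (5), E→F (7), G→T (12); capacity 5 + 7 + 12 = 24.
This cut is saturated, so no flow can exceed 24.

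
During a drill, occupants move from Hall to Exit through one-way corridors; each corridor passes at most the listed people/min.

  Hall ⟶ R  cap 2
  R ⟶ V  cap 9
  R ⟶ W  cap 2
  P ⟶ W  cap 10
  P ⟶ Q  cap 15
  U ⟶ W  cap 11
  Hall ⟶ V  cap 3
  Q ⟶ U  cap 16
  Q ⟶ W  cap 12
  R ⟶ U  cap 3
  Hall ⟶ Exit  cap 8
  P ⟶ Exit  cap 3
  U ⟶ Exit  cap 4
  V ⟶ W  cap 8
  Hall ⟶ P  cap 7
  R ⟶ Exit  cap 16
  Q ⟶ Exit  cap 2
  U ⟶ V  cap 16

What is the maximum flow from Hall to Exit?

17

Augment Hall→Exit: bottleneck 8, flow now 8.
Augment Hall→P→Exit: bottleneck 3, flow now 11.
Augment Hall→R→Exit: bottleneck 2, flow now 13.
Augment Hall→P→Q→Exit: bottleneck 2, flow now 15.
Augment Hall→P→Q→U→Exit: bottleneck 2, flow now 17.
No augmenting path remains; maximum flow = 17.
In the residual graph, reachable from Hall: {Hall, V, W}.
Min-cut edges: Hall→P (7), Hall→R (2), Hall→Exit (8); capacity 7 + 2 + 8 = 17.
This cut is saturated, so no flow can exceed 17.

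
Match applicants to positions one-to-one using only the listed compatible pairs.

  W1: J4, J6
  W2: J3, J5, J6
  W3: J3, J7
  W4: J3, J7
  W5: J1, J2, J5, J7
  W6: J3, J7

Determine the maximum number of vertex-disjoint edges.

5

Unit-capacity flow: source→left, listed edges, right→sink; max matching = max flow.
Augmenting path W1→J4 (+1); matched 1.
Augmenting path W2→J3 (+1); matched 2.
Augmenting path W3→J7 (+1); matched 3.
Augmenting path W5→J1 (+1); matched 4.
Augmenting path W4→J3→W2→J5 (+1); matched 5.
No augmenting path remains; maximum matching = 5.
König certificate: {W1, W2, W5, J3, J7} is a vertex cover of size 5 (every listed pair touches it), so no matching can be larger.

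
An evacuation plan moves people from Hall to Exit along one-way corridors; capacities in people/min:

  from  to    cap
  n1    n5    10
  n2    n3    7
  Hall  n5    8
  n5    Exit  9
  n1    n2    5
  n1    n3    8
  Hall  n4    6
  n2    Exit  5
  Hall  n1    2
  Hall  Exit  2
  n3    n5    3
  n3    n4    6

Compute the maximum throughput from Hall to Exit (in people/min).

Augment Hall→Exit: bottleneck 2, flow now 2.
Augment Hall→n5→Exit: bottleneck 8, flow now 10.
Augment Hall→n1→n2→Exit: bottleneck 2, flow now 12.
No augmenting path remains; maximum flow = 12.
In the residual graph, reachable from Hall: {Hall, n4}.
Min-cut edges: Hall→n1 (2), Hall→n5 (8), Hall→Exit (2); capacity 2 + 8 + 2 = 12.
This cut is saturated, so no flow can exceed 12.

12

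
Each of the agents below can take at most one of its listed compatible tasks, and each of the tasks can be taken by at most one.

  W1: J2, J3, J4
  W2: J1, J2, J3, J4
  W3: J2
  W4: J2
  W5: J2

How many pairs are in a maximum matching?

Unit-capacity flow: source→left, listed edges, right→sink; max matching = max flow.
Augmenting path W1→J2 (+1); matched 1.
Augmenting path W2→J1 (+1); matched 2.
Augmenting path W3→J2→W1→J3 (+1); matched 3.
No augmenting path remains; maximum matching = 3.
König certificate: {W1, W2, J2} is a vertex cover of size 3 (every listed pair touches it), so no matching can be larger.

3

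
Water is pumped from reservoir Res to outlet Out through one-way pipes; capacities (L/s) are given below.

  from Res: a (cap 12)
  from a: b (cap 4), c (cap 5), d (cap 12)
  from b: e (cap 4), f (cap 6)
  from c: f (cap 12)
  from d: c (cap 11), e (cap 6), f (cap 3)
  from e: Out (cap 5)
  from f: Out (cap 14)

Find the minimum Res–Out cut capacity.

Augment Res→a→b→e→Out: bottleneck 4, flow now 4.
Augment Res→a→c→f→Out: bottleneck 5, flow now 9.
Augment Res→a→d→e→Out: bottleneck 1, flow now 10.
Augment Res→a→d→f→Out: bottleneck 2, flow now 12.
No augmenting path remains; maximum flow = 12.
By max-flow min-cut, the minimum cut capacity equals the max flow.
In the residual graph, reachable from Res: {Res}.
Min-cut edges: Res→a (12); capacity 12 = 12.

12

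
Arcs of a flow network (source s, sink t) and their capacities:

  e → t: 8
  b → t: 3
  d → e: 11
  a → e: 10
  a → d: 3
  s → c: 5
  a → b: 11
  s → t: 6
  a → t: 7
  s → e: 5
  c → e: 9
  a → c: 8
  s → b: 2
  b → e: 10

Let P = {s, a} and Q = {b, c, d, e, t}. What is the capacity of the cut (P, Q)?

57

Edges leaving {s, a}: s→b (2), s→c (5), s→e (5), s→t (6), a→b (11), a→c (8), a→d (3), a→e (10), a→t (7).
Cut capacity = 2 + 5 + 5 + 6 + 11 + 8 + 3 + 10 + 7 = 57.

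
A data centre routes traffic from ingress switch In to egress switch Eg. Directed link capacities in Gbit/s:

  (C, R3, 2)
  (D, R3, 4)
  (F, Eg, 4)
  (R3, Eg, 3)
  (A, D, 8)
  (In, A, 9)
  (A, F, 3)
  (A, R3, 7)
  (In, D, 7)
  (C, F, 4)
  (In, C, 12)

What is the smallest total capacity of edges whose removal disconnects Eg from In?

7

Augment In→A→F→Eg: bottleneck 3, flow now 3.
Augment In→A→R3→Eg: bottleneck 3, flow now 6.
Augment In→C→F→Eg: bottleneck 1, flow now 7.
No augmenting path remains; maximum flow = 7.
By max-flow min-cut, the minimum cut capacity equals the max flow.
In the residual graph, reachable from In: {In, A, D, C, F, R3}.
Min-cut edges: F→Eg (4), R3→Eg (3); capacity 4 + 3 = 7.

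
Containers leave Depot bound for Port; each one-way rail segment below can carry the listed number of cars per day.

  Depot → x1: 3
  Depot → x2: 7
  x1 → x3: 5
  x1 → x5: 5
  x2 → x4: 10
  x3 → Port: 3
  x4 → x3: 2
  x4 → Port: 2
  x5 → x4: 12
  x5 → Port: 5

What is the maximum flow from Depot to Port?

Augment Depot→x1→x3→Port: bottleneck 3, flow now 3.
Augment Depot→x2→x4→Port: bottleneck 2, flow now 5.
Augment Depot→x2→x4→x3→x1→x5→Port: bottleneck 2, flow now 7. (uses reverse residual edge)
No augmenting path remains; maximum flow = 7.
In the residual graph, reachable from Depot: {Depot, x2, x4}.
Min-cut edges: Depot→x1 (3), x4→x3 (2), x4→Port (2); capacity 3 + 2 + 2 = 7.
This cut is saturated, so no flow can exceed 7.

7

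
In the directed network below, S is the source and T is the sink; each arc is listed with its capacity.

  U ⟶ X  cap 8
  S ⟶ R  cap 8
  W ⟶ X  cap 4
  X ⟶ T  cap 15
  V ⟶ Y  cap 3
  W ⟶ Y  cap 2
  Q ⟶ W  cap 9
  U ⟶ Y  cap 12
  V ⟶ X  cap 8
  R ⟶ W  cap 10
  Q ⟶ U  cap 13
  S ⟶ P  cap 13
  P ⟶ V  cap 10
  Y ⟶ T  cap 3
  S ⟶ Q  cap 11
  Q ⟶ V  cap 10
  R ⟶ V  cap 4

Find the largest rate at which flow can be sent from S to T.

Augment S→P→V→X→T: bottleneck 8, flow now 8.
Augment S→P→V→Y→T: bottleneck 2, flow now 10.
Augment S→Q→U→X→T: bottleneck 7, flow now 17.
Augment S→Q→U→Y→T: bottleneck 1, flow now 18.
No augmenting path remains; maximum flow = 18.
In the residual graph, reachable from S: {S, P, Q, R, U, V, W, X, Y}.
Min-cut edges: X→T (15), Y→T (3); capacity 15 + 3 = 18.
This cut is saturated, so no flow can exceed 18.

18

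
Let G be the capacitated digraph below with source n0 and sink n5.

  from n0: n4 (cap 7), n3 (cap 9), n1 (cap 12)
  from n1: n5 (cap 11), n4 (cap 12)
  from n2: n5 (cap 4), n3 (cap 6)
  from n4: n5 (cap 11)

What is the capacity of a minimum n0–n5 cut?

Augment n0→n1→n5: bottleneck 11, flow now 11.
Augment n0→n4→n5: bottleneck 7, flow now 18.
Augment n0→n1→n4→n5: bottleneck 1, flow now 19.
No augmenting path remains; maximum flow = 19.
By max-flow min-cut, the minimum cut capacity equals the max flow.
In the residual graph, reachable from n0: {n0, n3}.
Min-cut edges: n0→n1 (12), n0→n4 (7); capacity 12 + 7 = 19.

19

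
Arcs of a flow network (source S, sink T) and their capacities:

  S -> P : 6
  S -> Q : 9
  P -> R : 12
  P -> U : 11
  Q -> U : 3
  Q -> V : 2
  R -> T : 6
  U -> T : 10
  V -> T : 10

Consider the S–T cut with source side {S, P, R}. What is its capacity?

Edges leaving {S, P, R}: S→Q (9), P→U (11), R→T (6).
Cut capacity = 9 + 11 + 6 = 26.

26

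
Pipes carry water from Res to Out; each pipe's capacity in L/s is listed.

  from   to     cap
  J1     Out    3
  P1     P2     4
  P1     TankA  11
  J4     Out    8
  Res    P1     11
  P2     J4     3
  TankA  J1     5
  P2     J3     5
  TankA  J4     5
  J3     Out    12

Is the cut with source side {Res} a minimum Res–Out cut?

Given cut capacity: 11 = 11.
Augment Res→P1→P2→J3→Out: bottleneck 4, flow now 4.
Augment Res→P1→TankA→J1→Out: bottleneck 3, flow now 7.
Augment Res→P1→TankA→J4→Out: bottleneck 4, flow now 11.
No augmenting path remains; maximum flow = 11.
Cut capacity 11 equals the max flow, so it is a minimum cut.

Yes — it is a minimum cut (capacity 11).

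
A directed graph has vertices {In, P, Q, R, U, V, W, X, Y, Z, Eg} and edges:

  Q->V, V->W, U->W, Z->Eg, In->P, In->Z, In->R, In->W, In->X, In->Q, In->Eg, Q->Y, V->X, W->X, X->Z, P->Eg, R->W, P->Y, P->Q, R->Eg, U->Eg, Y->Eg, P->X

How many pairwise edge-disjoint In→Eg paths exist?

5

Assign every edge capacity 1; by Menger, the answer equals the max flow.
Path In→Eg (+1); total 1.
Path In→P→Eg (+1); total 2.
Path In→R→Eg (+1); total 3.
Path In→Z→Eg (+1); total 4.
Path In→Q→Y→Eg (+1); total 5.
No residual In→Eg path; max flow = 5.
Certifying cut of size 5: {In→Eg, In→P, In→Q, In→R, Z→Eg}.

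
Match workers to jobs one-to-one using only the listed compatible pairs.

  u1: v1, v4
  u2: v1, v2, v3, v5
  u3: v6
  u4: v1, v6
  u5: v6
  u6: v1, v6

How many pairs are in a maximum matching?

4

Unit-capacity flow: source→left, listed edges, right→sink; max matching = max flow.
Augmenting path u1→v1 (+1); matched 1.
Augmenting path u2→v2 (+1); matched 2.
Augmenting path u3→v6 (+1); matched 3.
Augmenting path u4→v1→u1→v4 (+1); matched 4.
No augmenting path remains; maximum matching = 4.
König certificate: {u1, u2, v1, v6} is a vertex cover of size 4 (every listed pair touches it), so no matching can be larger.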